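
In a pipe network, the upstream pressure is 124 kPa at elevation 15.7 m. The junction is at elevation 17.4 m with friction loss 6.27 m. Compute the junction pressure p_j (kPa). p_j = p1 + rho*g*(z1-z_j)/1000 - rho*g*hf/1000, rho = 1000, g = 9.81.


Junction pressure: p_j = p1 + rho*g*(z1 - z_j)/1000 - rho*g*hf/1000.
Elevation term = 1000*9.81*(15.7 - 17.4)/1000 = -16.677 kPa.
Friction term = 1000*9.81*6.27/1000 = 61.509 kPa.
p_j = 124 + -16.677 - 61.509 = 45.81 kPa.

45.81


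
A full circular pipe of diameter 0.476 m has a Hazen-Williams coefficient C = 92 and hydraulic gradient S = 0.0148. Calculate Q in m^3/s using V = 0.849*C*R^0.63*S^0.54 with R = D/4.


For a full circular pipe, R = D/4 = 0.476/4 = 0.119 m.
V = 0.849 * 92 * 0.119^0.63 * 0.0148^0.54
  = 0.849 * 92 * 0.261574 * 0.102788
  = 2.1001 m/s.
Pipe area A = pi*D^2/4 = pi*0.476^2/4 = 0.178 m^2.
Q = A * V = 0.178 * 2.1001 = 0.3737 m^3/s.

0.3737


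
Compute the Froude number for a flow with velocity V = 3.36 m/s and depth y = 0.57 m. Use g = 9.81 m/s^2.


The Froude number is defined as Fr = V / sqrt(g*y).
g*y = 9.81 * 0.57 = 5.5917.
sqrt(g*y) = sqrt(5.5917) = 2.3647.
Fr = 3.36 / 2.3647 = 1.4209.

1.4209


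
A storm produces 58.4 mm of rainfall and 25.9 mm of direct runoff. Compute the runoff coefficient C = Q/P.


The runoff coefficient C = runoff depth / rainfall depth.
C = 25.9 / 58.4
  = 0.4435.

0.4435


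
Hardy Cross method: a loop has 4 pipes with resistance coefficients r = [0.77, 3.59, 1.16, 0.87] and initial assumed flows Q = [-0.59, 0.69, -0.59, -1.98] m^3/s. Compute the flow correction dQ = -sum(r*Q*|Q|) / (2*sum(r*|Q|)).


Numerator terms (r*Q*|Q|): 0.77*-0.59*|-0.59| = -0.268; 3.59*0.69*|0.69| = 1.7092; 1.16*-0.59*|-0.59| = -0.4038; 0.87*-1.98*|-1.98| = -3.4107.
Sum of numerator = -2.3734.
Denominator terms (r*|Q|): 0.77*|-0.59| = 0.4543; 3.59*|0.69| = 2.4771; 1.16*|-0.59| = 0.6844; 0.87*|-1.98| = 1.7226.
2 * sum of denominator = 2 * 5.3384 = 10.6768.
dQ = --2.3734 / 10.6768 = 0.2223 m^3/s.

0.2223


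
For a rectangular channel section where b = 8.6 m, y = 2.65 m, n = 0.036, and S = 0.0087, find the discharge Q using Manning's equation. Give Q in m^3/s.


For a rectangular channel, the cross-sectional area A = b * y = 8.6 * 2.65 = 22.79 m^2.
The wetted perimeter P = b + 2y = 8.6 + 2*2.65 = 13.9 m.
Hydraulic radius R = A/P = 22.79/13.9 = 1.6396 m.
Velocity V = (1/n)*R^(2/3)*S^(1/2) = (1/0.036)*1.6396^(2/3)*0.0087^(1/2) = 3.6026 m/s.
Discharge Q = A * V = 22.79 * 3.6026 = 82.102 m^3/s.

82.102


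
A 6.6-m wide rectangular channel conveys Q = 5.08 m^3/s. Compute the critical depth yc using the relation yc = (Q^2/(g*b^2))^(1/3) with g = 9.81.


Using yc = (Q^2 / (g * b^2))^(1/3):
Q^2 = 5.08^2 = 25.81.
g * b^2 = 9.81 * 6.6^2 = 9.81 * 43.56 = 427.32.
Q^2 / (g*b^2) = 25.81 / 427.32 = 0.0604.
yc = 0.0604^(1/3) = 0.3923 m.

0.3923


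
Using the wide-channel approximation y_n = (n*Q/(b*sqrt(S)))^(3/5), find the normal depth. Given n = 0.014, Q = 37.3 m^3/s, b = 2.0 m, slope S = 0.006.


We use the wide-channel approximation y_n = (n*Q/(b*sqrt(S)))^(3/5).
sqrt(S) = sqrt(0.006) = 0.07746.
Numerator: n*Q = 0.014 * 37.3 = 0.5222.
Denominator: b*sqrt(S) = 2.0 * 0.07746 = 0.15492.
arg = 3.3708.
y_n = 3.3708^(3/5) = 2.0732 m.

2.0732


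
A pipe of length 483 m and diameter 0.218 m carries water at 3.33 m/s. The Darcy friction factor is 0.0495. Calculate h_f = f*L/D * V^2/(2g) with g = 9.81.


Darcy-Weisbach equation: h_f = f * (L/D) * V^2/(2g).
f * L/D = 0.0495 * 483/0.218 = 109.672.
V^2/(2g) = 3.33^2 / (2*9.81) = 11.0889 / 19.62 = 0.5652 m.
h_f = 109.672 * 0.5652 = 61.985 m.

61.985


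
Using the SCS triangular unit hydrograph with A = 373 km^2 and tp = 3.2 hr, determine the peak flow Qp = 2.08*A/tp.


SCS formula: Qp = 2.08 * A / tp.
Qp = 2.08 * 373 / 3.2
   = 775.84 / 3.2
   = 242.45 m^3/s per cm.

242.45


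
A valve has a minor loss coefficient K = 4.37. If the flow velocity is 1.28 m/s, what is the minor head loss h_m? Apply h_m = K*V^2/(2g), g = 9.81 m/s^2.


Minor loss formula: h_m = K * V^2/(2g).
V^2 = 1.28^2 = 1.6384.
V^2/(2g) = 1.6384 / 19.62 = 0.0835 m.
h_m = 4.37 * 0.0835 = 0.3649 m.

0.3649


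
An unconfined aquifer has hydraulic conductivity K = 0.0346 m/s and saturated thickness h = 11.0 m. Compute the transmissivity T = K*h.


Transmissivity is defined as T = K * h.
T = 0.0346 * 11.0
  = 0.3806 m^2/s.

0.3806


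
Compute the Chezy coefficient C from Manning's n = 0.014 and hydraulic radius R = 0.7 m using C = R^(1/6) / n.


The Chezy coefficient relates to Manning's n through C = R^(1/6) / n.
R^(1/6) = 0.7^(1/6) = 0.942287.
C = 0.942287 / 0.014 = 67.31 m^(1/2)/s.

67.31


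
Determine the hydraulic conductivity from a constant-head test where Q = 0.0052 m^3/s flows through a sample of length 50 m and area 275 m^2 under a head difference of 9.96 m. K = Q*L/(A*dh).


From K = Q*L / (A*dh):
Numerator: Q*L = 0.0052 * 50 = 0.26.
Denominator: A*dh = 275 * 9.96 = 2739.0.
K = 0.26 / 2739.0 = 9.5e-05 m/s.

9.5e-05


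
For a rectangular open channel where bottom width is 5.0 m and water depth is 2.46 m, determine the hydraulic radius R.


For a rectangular section:
Flow area A = b * y = 5.0 * 2.46 = 12.3 m^2.
Wetted perimeter P = b + 2y = 5.0 + 2*2.46 = 9.92 m.
Hydraulic radius R = A/P = 12.3 / 9.92 = 1.2399 m.

1.2399


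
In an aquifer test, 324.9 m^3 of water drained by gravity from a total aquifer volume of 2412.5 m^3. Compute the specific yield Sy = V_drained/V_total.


Specific yield Sy = Volume drained / Total volume.
Sy = 324.9 / 2412.5
   = 0.1347.

0.1347


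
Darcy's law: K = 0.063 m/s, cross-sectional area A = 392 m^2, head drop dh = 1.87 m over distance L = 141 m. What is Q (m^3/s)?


Darcy's law: Q = K * A * i, where i = dh/L.
Hydraulic gradient i = 1.87 / 141 = 0.013262.
Q = 0.063 * 392 * 0.013262
  = 0.3275 m^3/s.

0.3275


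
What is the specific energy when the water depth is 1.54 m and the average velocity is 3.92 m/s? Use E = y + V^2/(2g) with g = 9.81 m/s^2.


Specific energy E = y + V^2/(2g).
Velocity head = V^2/(2g) = 3.92^2 / (2*9.81) = 15.3664 / 19.62 = 0.7832 m.
E = 1.54 + 0.7832 = 2.3232 m.

2.3232


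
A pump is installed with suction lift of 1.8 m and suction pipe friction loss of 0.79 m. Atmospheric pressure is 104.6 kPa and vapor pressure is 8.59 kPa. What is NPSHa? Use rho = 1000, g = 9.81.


NPSHa = p_atm/(rho*g) - z_s - hf_s - p_vap/(rho*g).
p_atm/(rho*g) = 104.6*1000 / (1000*9.81) = 10.663 m.
p_vap/(rho*g) = 8.59*1000 / (1000*9.81) = 0.876 m.
NPSHa = 10.663 - 1.8 - 0.79 - 0.876
      = 7.2 m.

7.2


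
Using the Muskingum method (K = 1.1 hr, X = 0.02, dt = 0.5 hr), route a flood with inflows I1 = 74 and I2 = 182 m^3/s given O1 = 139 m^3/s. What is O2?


Muskingum coefficients:
denom = 2*K*(1-X) + dt = 2*1.1*(1-0.02) + 0.5 = 2.656.
C0 = (dt - 2*K*X)/denom = (0.5 - 2*1.1*0.02)/2.656 = 0.1717.
C1 = (dt + 2*K*X)/denom = (0.5 + 2*1.1*0.02)/2.656 = 0.2048.
C2 = (2*K*(1-X) - dt)/denom = 0.6235.
O2 = C0*I2 + C1*I1 + C2*O1
   = 0.1717*182 + 0.2048*74 + 0.6235*139
   = 133.07 m^3/s.

133.07


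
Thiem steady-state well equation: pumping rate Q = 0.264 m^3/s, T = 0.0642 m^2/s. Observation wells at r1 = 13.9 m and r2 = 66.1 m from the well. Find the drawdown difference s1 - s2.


Thiem equation: s1 - s2 = Q/(2*pi*T) * ln(r2/r1).
ln(r2/r1) = ln(66.1/13.9) = 1.5593.
Q/(2*pi*T) = 0.264 / (2*pi*0.0642) = 0.264 / 0.4034 = 0.6545.
s1 - s2 = 0.6545 * 1.5593 = 1.0205 m.

1.0205


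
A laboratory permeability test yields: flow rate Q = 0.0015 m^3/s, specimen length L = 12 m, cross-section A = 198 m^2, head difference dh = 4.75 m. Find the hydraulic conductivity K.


From K = Q*L / (A*dh):
Numerator: Q*L = 0.0015 * 12 = 0.018.
Denominator: A*dh = 198 * 4.75 = 940.5.
K = 0.018 / 940.5 = 1.9e-05 m/s.

1.9e-05


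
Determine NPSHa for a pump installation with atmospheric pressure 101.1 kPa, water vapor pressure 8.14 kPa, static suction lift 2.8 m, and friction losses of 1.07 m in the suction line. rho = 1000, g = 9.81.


NPSHa = p_atm/(rho*g) - z_s - hf_s - p_vap/(rho*g).
p_atm/(rho*g) = 101.1*1000 / (1000*9.81) = 10.306 m.
p_vap/(rho*g) = 8.14*1000 / (1000*9.81) = 0.83 m.
NPSHa = 10.306 - 2.8 - 1.07 - 0.83
      = 5.61 m.

5.61


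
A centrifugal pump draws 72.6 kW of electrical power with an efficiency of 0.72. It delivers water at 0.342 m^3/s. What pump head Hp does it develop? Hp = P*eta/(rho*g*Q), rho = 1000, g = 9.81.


Pump head formula: Hp = P * eta / (rho * g * Q).
Numerator: P * eta = 72.6 * 1000 * 0.72 = 52272.0 W.
Denominator: rho * g * Q = 1000 * 9.81 * 0.342 = 3355.02.
Hp = 52272.0 / 3355.02 = 15.58 m.

15.58


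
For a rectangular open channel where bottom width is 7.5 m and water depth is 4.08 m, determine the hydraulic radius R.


For a rectangular section:
Flow area A = b * y = 7.5 * 4.08 = 30.6 m^2.
Wetted perimeter P = b + 2y = 7.5 + 2*4.08 = 15.66 m.
Hydraulic radius R = A/P = 30.6 / 15.66 = 1.954 m.

1.954


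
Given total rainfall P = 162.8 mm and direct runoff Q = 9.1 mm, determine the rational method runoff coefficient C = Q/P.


The runoff coefficient C = runoff depth / rainfall depth.
C = 9.1 / 162.8
  = 0.0559.

0.0559


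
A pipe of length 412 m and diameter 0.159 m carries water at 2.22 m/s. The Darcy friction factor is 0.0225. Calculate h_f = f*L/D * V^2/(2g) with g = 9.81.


Darcy-Weisbach equation: h_f = f * (L/D) * V^2/(2g).
f * L/D = 0.0225 * 412/0.159 = 58.3019.
V^2/(2g) = 2.22^2 / (2*9.81) = 4.9284 / 19.62 = 0.2512 m.
h_f = 58.3019 * 0.2512 = 14.645 m.

14.645


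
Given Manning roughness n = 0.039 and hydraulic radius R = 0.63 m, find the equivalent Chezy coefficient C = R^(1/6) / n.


The Chezy coefficient relates to Manning's n through C = R^(1/6) / n.
R^(1/6) = 0.63^(1/6) = 0.925884.
C = 0.925884 / 0.039 = 23.74 m^(1/2)/s.

23.74


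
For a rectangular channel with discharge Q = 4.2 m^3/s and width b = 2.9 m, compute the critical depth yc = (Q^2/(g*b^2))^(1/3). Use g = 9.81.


Using yc = (Q^2 / (g * b^2))^(1/3):
Q^2 = 4.2^2 = 17.64.
g * b^2 = 9.81 * 2.9^2 = 9.81 * 8.41 = 82.5.
Q^2 / (g*b^2) = 17.64 / 82.5 = 0.2138.
yc = 0.2138^(1/3) = 0.598 m.

0.598


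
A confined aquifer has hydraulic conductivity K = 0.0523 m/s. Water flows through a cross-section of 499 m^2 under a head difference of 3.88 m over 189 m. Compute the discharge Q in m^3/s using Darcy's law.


Darcy's law: Q = K * A * i, where i = dh/L.
Hydraulic gradient i = 3.88 / 189 = 0.020529.
Q = 0.0523 * 499 * 0.020529
  = 0.5358 m^3/s.

0.5358


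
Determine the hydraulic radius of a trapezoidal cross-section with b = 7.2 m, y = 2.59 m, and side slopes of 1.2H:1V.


For a trapezoidal section with side slope z:
A = (b + z*y)*y = (7.2 + 1.2*2.59)*2.59 = 26.698 m^2.
P = b + 2*y*sqrt(1 + z^2) = 7.2 + 2*2.59*sqrt(1 + 1.2^2) = 15.291 m.
R = A/P = 26.698 / 15.291 = 1.7459 m.

1.7459


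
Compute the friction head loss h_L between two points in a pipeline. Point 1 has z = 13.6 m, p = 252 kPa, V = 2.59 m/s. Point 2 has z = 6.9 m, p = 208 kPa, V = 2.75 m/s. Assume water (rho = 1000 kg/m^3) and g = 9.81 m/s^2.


Total head at each section: H = z + p/(rho*g) + V^2/(2g).
H1 = 13.6 + 252*1000/(1000*9.81) + 2.59^2/(2*9.81)
   = 13.6 + 25.688 + 0.3419
   = 39.63 m.
H2 = 6.9 + 208*1000/(1000*9.81) + 2.75^2/(2*9.81)
   = 6.9 + 21.203 + 0.3854
   = 28.488 m.
h_L = H1 - H2 = 39.63 - 28.488 = 11.142 m.

11.142


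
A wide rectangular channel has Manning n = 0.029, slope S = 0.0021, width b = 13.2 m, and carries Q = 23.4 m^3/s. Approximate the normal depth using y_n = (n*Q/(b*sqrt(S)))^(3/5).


We use the wide-channel approximation y_n = (n*Q/(b*sqrt(S)))^(3/5).
sqrt(S) = sqrt(0.0021) = 0.045826.
Numerator: n*Q = 0.029 * 23.4 = 0.6786.
Denominator: b*sqrt(S) = 13.2 * 0.045826 = 0.604903.
arg = 1.1218.
y_n = 1.1218^(3/5) = 1.0714 m.

1.0714


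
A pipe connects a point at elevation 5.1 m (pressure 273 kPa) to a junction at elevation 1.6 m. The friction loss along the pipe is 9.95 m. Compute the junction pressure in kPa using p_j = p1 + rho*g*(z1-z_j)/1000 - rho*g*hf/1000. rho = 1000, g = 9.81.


Junction pressure: p_j = p1 + rho*g*(z1 - z_j)/1000 - rho*g*hf/1000.
Elevation term = 1000*9.81*(5.1 - 1.6)/1000 = 34.335 kPa.
Friction term = 1000*9.81*9.95/1000 = 97.609 kPa.
p_j = 273 + 34.335 - 97.609 = 209.73 kPa.

209.73


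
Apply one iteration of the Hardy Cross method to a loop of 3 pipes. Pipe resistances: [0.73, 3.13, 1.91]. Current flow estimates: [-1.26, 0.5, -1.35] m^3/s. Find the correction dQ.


Numerator terms (r*Q*|Q|): 0.73*-1.26*|-1.26| = -1.1589; 3.13*0.5*|0.5| = 0.7825; 1.91*-1.35*|-1.35| = -3.481.
Sum of numerator = -3.8574.
Denominator terms (r*|Q|): 0.73*|-1.26| = 0.9198; 3.13*|0.5| = 1.565; 1.91*|-1.35| = 2.5785.
2 * sum of denominator = 2 * 5.0633 = 10.1266.
dQ = --3.8574 / 10.1266 = 0.3809 m^3/s.

0.3809


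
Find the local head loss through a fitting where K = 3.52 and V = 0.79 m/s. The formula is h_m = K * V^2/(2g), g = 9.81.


Minor loss formula: h_m = K * V^2/(2g).
V^2 = 0.79^2 = 0.6241.
V^2/(2g) = 0.6241 / 19.62 = 0.0318 m.
h_m = 3.52 * 0.0318 = 0.112 m.

0.112


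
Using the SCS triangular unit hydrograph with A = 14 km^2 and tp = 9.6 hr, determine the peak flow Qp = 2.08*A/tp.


SCS formula: Qp = 2.08 * A / tp.
Qp = 2.08 * 14 / 9.6
   = 29.12 / 9.6
   = 3.03 m^3/s per cm.

3.03


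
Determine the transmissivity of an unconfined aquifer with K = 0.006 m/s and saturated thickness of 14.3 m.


Transmissivity is defined as T = K * h.
T = 0.006 * 14.3
  = 0.0858 m^2/s.

0.0858


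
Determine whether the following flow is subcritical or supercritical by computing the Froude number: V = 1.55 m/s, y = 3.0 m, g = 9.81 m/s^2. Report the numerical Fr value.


The Froude number is defined as Fr = V / sqrt(g*y).
g*y = 9.81 * 3.0 = 29.43.
sqrt(g*y) = sqrt(29.43) = 5.4249.
Fr = 1.55 / 5.4249 = 0.2857.
Since Fr < 1, the flow is subcritical.

0.2857


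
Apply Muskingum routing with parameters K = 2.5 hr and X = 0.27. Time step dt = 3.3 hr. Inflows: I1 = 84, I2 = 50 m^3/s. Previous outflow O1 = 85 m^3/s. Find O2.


Muskingum coefficients:
denom = 2*K*(1-X) + dt = 2*2.5*(1-0.27) + 3.3 = 6.95.
C0 = (dt - 2*K*X)/denom = (3.3 - 2*2.5*0.27)/6.95 = 0.2806.
C1 = (dt + 2*K*X)/denom = (3.3 + 2*2.5*0.27)/6.95 = 0.6691.
C2 = (2*K*(1-X) - dt)/denom = 0.0504.
O2 = C0*I2 + C1*I1 + C2*O1
   = 0.2806*50 + 0.6691*84 + 0.0504*85
   = 74.51 m^3/s.

74.51


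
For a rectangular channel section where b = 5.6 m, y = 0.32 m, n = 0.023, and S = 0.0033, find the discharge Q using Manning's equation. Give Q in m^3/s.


For a rectangular channel, the cross-sectional area A = b * y = 5.6 * 0.32 = 1.79 m^2.
The wetted perimeter P = b + 2y = 5.6 + 2*0.32 = 6.24 m.
Hydraulic radius R = A/P = 1.79/6.24 = 0.2872 m.
Velocity V = (1/n)*R^(2/3)*S^(1/2) = (1/0.023)*0.2872^(2/3)*0.0033^(1/2) = 1.0872 m/s.
Discharge Q = A * V = 1.79 * 1.0872 = 1.948 m^3/s.

1.948


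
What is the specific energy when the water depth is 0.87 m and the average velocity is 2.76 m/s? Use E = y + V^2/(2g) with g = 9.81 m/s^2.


Specific energy E = y + V^2/(2g).
Velocity head = V^2/(2g) = 2.76^2 / (2*9.81) = 7.6176 / 19.62 = 0.3883 m.
E = 0.87 + 0.3883 = 1.2583 m.

1.2583


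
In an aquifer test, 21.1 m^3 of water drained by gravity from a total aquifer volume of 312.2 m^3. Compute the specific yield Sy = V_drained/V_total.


Specific yield Sy = Volume drained / Total volume.
Sy = 21.1 / 312.2
   = 0.0676.

0.0676


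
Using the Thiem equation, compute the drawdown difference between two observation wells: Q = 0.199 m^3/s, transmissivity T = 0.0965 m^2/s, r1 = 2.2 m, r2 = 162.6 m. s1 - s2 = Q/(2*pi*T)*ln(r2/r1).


Thiem equation: s1 - s2 = Q/(2*pi*T) * ln(r2/r1).
ln(r2/r1) = ln(162.6/2.2) = 4.3028.
Q/(2*pi*T) = 0.199 / (2*pi*0.0965) = 0.199 / 0.6063 = 0.3282.
s1 - s2 = 0.3282 * 4.3028 = 1.4122 m.

1.4122


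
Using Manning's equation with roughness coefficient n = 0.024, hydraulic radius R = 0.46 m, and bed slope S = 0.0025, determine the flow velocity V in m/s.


Manning's equation gives V = (1/n) * R^(2/3) * S^(1/2).
First, compute R^(2/3) = 0.46^(2/3) = 0.5959.
Next, S^(1/2) = 0.0025^(1/2) = 0.05.
Then 1/n = 1/0.024 = 41.67.
V = 41.67 * 0.5959 * 0.05 = 1.2415 m/s.

1.2415


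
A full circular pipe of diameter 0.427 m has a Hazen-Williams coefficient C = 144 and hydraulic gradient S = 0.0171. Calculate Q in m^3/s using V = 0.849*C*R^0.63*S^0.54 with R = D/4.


For a full circular pipe, R = D/4 = 0.427/4 = 0.1067 m.
V = 0.849 * 144 * 0.1067^0.63 * 0.0171^0.54
  = 0.849 * 144 * 0.244271 * 0.111127
  = 3.3186 m/s.
Pipe area A = pi*D^2/4 = pi*0.427^2/4 = 0.1432 m^2.
Q = A * V = 0.1432 * 3.3186 = 0.4752 m^3/s.

0.4752


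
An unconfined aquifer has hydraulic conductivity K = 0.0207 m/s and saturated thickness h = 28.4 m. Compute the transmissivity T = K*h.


Transmissivity is defined as T = K * h.
T = 0.0207 * 28.4
  = 0.5879 m^2/s.

0.5879


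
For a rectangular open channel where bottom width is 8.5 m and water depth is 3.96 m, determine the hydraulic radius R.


For a rectangular section:
Flow area A = b * y = 8.5 * 3.96 = 33.66 m^2.
Wetted perimeter P = b + 2y = 8.5 + 2*3.96 = 16.42 m.
Hydraulic radius R = A/P = 33.66 / 16.42 = 2.0499 m.

2.0499


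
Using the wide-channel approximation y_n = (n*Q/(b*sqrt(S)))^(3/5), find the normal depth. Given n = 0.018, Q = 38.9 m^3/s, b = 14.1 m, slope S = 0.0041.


We use the wide-channel approximation y_n = (n*Q/(b*sqrt(S)))^(3/5).
sqrt(S) = sqrt(0.0041) = 0.064031.
Numerator: n*Q = 0.018 * 38.9 = 0.7002.
Denominator: b*sqrt(S) = 14.1 * 0.064031 = 0.902837.
arg = 0.7756.
y_n = 0.7756^(3/5) = 0.8586 m.

0.8586


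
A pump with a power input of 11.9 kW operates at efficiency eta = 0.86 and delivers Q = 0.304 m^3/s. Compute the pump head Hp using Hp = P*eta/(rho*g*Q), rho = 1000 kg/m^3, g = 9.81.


Pump head formula: Hp = P * eta / (rho * g * Q).
Numerator: P * eta = 11.9 * 1000 * 0.86 = 10234.0 W.
Denominator: rho * g * Q = 1000 * 9.81 * 0.304 = 2982.24.
Hp = 10234.0 / 2982.24 = 3.43 m.

3.43


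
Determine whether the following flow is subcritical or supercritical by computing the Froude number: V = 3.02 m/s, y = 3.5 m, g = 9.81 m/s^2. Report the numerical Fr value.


The Froude number is defined as Fr = V / sqrt(g*y).
g*y = 9.81 * 3.5 = 34.335.
sqrt(g*y) = sqrt(34.335) = 5.8596.
Fr = 3.02 / 5.8596 = 0.5154.
Since Fr < 1, the flow is subcritical.

0.5154


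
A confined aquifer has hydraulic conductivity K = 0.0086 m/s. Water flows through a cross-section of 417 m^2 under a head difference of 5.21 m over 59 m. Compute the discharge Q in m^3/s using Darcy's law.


Darcy's law: Q = K * A * i, where i = dh/L.
Hydraulic gradient i = 5.21 / 59 = 0.088305.
Q = 0.0086 * 417 * 0.088305
  = 0.3167 m^3/s.

0.3167


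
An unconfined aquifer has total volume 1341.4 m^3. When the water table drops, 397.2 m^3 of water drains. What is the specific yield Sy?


Specific yield Sy = Volume drained / Total volume.
Sy = 397.2 / 1341.4
   = 0.2961.

0.2961


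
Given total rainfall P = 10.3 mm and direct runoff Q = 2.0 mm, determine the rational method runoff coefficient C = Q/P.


The runoff coefficient C = runoff depth / rainfall depth.
C = 2.0 / 10.3
  = 0.1942.

0.1942


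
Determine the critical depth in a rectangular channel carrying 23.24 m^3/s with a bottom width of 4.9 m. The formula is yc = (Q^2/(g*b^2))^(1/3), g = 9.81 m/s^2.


Using yc = (Q^2 / (g * b^2))^(1/3):
Q^2 = 23.24^2 = 540.1.
g * b^2 = 9.81 * 4.9^2 = 9.81 * 24.01 = 235.54.
Q^2 / (g*b^2) = 540.1 / 235.54 = 2.293.
yc = 2.293^(1/3) = 1.3187 m.

1.3187


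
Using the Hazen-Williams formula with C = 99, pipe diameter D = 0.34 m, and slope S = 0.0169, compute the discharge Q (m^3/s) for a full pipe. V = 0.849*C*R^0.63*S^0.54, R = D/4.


For a full circular pipe, R = D/4 = 0.34/4 = 0.085 m.
V = 0.849 * 99 * 0.085^0.63 * 0.0169^0.54
  = 0.849 * 99 * 0.211609 * 0.110423
  = 1.964 m/s.
Pipe area A = pi*D^2/4 = pi*0.34^2/4 = 0.0908 m^2.
Q = A * V = 0.0908 * 1.964 = 0.1783 m^3/s.

0.1783


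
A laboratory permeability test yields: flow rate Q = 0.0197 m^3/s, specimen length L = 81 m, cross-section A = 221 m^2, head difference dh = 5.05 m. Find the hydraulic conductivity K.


From K = Q*L / (A*dh):
Numerator: Q*L = 0.0197 * 81 = 1.5957.
Denominator: A*dh = 221 * 5.05 = 1116.05.
K = 1.5957 / 1116.05 = 0.00143 m/s.

0.00143


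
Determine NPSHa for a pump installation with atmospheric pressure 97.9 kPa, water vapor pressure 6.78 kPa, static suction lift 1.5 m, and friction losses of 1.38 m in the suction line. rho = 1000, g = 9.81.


NPSHa = p_atm/(rho*g) - z_s - hf_s - p_vap/(rho*g).
p_atm/(rho*g) = 97.9*1000 / (1000*9.81) = 9.98 m.
p_vap/(rho*g) = 6.78*1000 / (1000*9.81) = 0.691 m.
NPSHa = 9.98 - 1.5 - 1.38 - 0.691
      = 6.41 m.

6.41


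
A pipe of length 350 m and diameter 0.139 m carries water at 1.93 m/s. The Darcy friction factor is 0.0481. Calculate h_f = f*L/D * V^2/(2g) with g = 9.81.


Darcy-Weisbach equation: h_f = f * (L/D) * V^2/(2g).
f * L/D = 0.0481 * 350/0.139 = 121.1151.
V^2/(2g) = 1.93^2 / (2*9.81) = 3.7249 / 19.62 = 0.1899 m.
h_f = 121.1151 * 0.1899 = 22.994 m.

22.994


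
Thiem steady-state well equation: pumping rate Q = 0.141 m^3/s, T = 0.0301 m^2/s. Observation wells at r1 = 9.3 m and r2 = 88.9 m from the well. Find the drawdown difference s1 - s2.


Thiem equation: s1 - s2 = Q/(2*pi*T) * ln(r2/r1).
ln(r2/r1) = ln(88.9/9.3) = 2.2575.
Q/(2*pi*T) = 0.141 / (2*pi*0.0301) = 0.141 / 0.1891 = 0.7455.
s1 - s2 = 0.7455 * 2.2575 = 1.6831 m.

1.6831


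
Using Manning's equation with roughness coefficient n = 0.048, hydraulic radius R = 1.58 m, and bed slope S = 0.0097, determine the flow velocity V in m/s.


Manning's equation gives V = (1/n) * R^(2/3) * S^(1/2).
First, compute R^(2/3) = 1.58^(2/3) = 1.3566.
Next, S^(1/2) = 0.0097^(1/2) = 0.098489.
Then 1/n = 1/0.048 = 20.83.
V = 20.83 * 1.3566 * 0.098489 = 2.7834 m/s.

2.7834


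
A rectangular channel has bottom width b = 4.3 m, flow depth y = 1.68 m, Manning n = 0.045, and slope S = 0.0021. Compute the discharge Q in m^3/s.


For a rectangular channel, the cross-sectional area A = b * y = 4.3 * 1.68 = 7.22 m^2.
The wetted perimeter P = b + 2y = 4.3 + 2*1.68 = 7.66 m.
Hydraulic radius R = A/P = 7.22/7.66 = 0.9431 m.
Velocity V = (1/n)*R^(2/3)*S^(1/2) = (1/0.045)*0.9431^(2/3)*0.0021^(1/2) = 0.9793 m/s.
Discharge Q = A * V = 7.22 * 0.9793 = 7.075 m^3/s.

7.075


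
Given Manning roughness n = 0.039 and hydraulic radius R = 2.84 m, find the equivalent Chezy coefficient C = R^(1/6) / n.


The Chezy coefficient relates to Manning's n through C = R^(1/6) / n.
R^(1/6) = 2.84^(1/6) = 1.190017.
C = 1.190017 / 0.039 = 30.51 m^(1/2)/s.

30.51


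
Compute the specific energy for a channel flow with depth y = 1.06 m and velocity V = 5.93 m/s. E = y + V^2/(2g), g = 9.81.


Specific energy E = y + V^2/(2g).
Velocity head = V^2/(2g) = 5.93^2 / (2*9.81) = 35.1649 / 19.62 = 1.7923 m.
E = 1.06 + 1.7923 = 2.8523 m.

2.8523


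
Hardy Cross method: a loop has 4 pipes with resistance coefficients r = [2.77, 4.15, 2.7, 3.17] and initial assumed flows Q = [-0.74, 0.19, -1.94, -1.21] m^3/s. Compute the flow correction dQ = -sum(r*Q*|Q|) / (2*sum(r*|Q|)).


Numerator terms (r*Q*|Q|): 2.77*-0.74*|-0.74| = -1.5169; 4.15*0.19*|0.19| = 0.1498; 2.7*-1.94*|-1.94| = -10.1617; 3.17*-1.21*|-1.21| = -4.6412.
Sum of numerator = -16.17.
Denominator terms (r*|Q|): 2.77*|-0.74| = 2.0498; 4.15*|0.19| = 0.7885; 2.7*|-1.94| = 5.238; 3.17*|-1.21| = 3.8357.
2 * sum of denominator = 2 * 11.912 = 23.824.
dQ = --16.17 / 23.824 = 0.6787 m^3/s.

0.6787


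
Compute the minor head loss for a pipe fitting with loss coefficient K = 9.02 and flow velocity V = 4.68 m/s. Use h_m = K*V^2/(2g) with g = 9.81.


Minor loss formula: h_m = K * V^2/(2g).
V^2 = 4.68^2 = 21.9024.
V^2/(2g) = 21.9024 / 19.62 = 1.1163 m.
h_m = 9.02 * 1.1163 = 10.0693 m.

10.0693


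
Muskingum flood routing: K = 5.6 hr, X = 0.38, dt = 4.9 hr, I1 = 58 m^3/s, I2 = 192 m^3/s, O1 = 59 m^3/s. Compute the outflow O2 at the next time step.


Muskingum coefficients:
denom = 2*K*(1-X) + dt = 2*5.6*(1-0.38) + 4.9 = 11.844.
C0 = (dt - 2*K*X)/denom = (4.9 - 2*5.6*0.38)/11.844 = 0.0544.
C1 = (dt + 2*K*X)/denom = (4.9 + 2*5.6*0.38)/11.844 = 0.773.
C2 = (2*K*(1-X) - dt)/denom = 0.1726.
O2 = C0*I2 + C1*I1 + C2*O1
   = 0.0544*192 + 0.773*58 + 0.1726*59
   = 65.46 m^3/s.

65.46


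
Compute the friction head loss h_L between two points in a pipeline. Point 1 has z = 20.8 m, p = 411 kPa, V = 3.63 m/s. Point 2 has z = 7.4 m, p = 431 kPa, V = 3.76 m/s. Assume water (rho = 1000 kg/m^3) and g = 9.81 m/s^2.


Total head at each section: H = z + p/(rho*g) + V^2/(2g).
H1 = 20.8 + 411*1000/(1000*9.81) + 3.63^2/(2*9.81)
   = 20.8 + 41.896 + 0.6716
   = 63.368 m.
H2 = 7.4 + 431*1000/(1000*9.81) + 3.76^2/(2*9.81)
   = 7.4 + 43.935 + 0.7206
   = 52.055 m.
h_L = H1 - H2 = 63.368 - 52.055 = 11.312 m.

11.312


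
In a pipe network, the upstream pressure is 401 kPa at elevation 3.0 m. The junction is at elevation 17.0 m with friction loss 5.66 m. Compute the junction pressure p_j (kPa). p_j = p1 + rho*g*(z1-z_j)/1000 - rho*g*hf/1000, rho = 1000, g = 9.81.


Junction pressure: p_j = p1 + rho*g*(z1 - z_j)/1000 - rho*g*hf/1000.
Elevation term = 1000*9.81*(3.0 - 17.0)/1000 = -137.34 kPa.
Friction term = 1000*9.81*5.66/1000 = 55.525 kPa.
p_j = 401 + -137.34 - 55.525 = 208.14 kPa.

208.14


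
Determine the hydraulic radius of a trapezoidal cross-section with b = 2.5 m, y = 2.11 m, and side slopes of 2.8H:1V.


For a trapezoidal section with side slope z:
A = (b + z*y)*y = (2.5 + 2.8*2.11)*2.11 = 17.741 m^2.
P = b + 2*y*sqrt(1 + z^2) = 2.5 + 2*2.11*sqrt(1 + 2.8^2) = 15.047 m.
R = A/P = 17.741 / 15.047 = 1.179 m.

1.179


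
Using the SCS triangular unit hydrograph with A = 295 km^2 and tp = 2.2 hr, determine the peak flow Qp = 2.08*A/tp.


SCS formula: Qp = 2.08 * A / tp.
Qp = 2.08 * 295 / 2.2
   = 613.6 / 2.2
   = 278.91 m^3/s per cm.

278.91


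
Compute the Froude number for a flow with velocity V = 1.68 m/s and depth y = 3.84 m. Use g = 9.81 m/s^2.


The Froude number is defined as Fr = V / sqrt(g*y).
g*y = 9.81 * 3.84 = 37.6704.
sqrt(g*y) = sqrt(37.6704) = 6.1376.
Fr = 1.68 / 6.1376 = 0.2737.

0.2737


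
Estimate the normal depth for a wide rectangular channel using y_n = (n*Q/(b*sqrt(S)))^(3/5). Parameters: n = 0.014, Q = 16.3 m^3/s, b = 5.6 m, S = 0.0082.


We use the wide-channel approximation y_n = (n*Q/(b*sqrt(S)))^(3/5).
sqrt(S) = sqrt(0.0082) = 0.090554.
Numerator: n*Q = 0.014 * 16.3 = 0.2282.
Denominator: b*sqrt(S) = 5.6 * 0.090554 = 0.507102.
arg = 0.45.
y_n = 0.45^(3/5) = 0.6193 m.

0.6193


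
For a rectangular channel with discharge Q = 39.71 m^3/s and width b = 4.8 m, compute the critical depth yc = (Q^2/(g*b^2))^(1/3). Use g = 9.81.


Using yc = (Q^2 / (g * b^2))^(1/3):
Q^2 = 39.71^2 = 1576.88.
g * b^2 = 9.81 * 4.8^2 = 9.81 * 23.04 = 226.02.
Q^2 / (g*b^2) = 1576.88 / 226.02 = 6.9767.
yc = 6.9767^(1/3) = 1.9108 m.

1.9108


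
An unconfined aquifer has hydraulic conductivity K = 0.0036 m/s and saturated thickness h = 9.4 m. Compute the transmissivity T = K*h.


Transmissivity is defined as T = K * h.
T = 0.0036 * 9.4
  = 0.0338 m^2/s.

0.0338


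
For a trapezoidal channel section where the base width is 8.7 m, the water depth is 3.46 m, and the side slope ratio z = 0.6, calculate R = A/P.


For a trapezoidal section with side slope z:
A = (b + z*y)*y = (8.7 + 0.6*3.46)*3.46 = 37.285 m^2.
P = b + 2*y*sqrt(1 + z^2) = 8.7 + 2*3.46*sqrt(1 + 0.6^2) = 16.77 m.
R = A/P = 37.285 / 16.77 = 2.2233 m.

2.2233


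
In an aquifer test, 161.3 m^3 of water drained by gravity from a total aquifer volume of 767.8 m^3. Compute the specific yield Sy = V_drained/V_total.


Specific yield Sy = Volume drained / Total volume.
Sy = 161.3 / 767.8
   = 0.2101.

0.2101


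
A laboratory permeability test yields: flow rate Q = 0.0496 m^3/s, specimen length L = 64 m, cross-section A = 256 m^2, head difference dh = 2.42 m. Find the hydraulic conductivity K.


From K = Q*L / (A*dh):
Numerator: Q*L = 0.0496 * 64 = 3.1744.
Denominator: A*dh = 256 * 2.42 = 619.52.
K = 3.1744 / 619.52 = 0.005124 m/s.

0.005124


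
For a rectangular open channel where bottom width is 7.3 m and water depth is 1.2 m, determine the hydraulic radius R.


For a rectangular section:
Flow area A = b * y = 7.3 * 1.2 = 8.76 m^2.
Wetted perimeter P = b + 2y = 7.3 + 2*1.2 = 9.7 m.
Hydraulic radius R = A/P = 8.76 / 9.7 = 0.9031 m.

0.9031


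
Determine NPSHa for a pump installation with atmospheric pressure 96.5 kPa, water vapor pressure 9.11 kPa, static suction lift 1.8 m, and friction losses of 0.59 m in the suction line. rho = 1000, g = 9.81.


NPSHa = p_atm/(rho*g) - z_s - hf_s - p_vap/(rho*g).
p_atm/(rho*g) = 96.5*1000 / (1000*9.81) = 9.837 m.
p_vap/(rho*g) = 9.11*1000 / (1000*9.81) = 0.929 m.
NPSHa = 9.837 - 1.8 - 0.59 - 0.929
      = 6.52 m.

6.52


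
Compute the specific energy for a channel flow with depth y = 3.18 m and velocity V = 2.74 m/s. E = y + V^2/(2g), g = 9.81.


Specific energy E = y + V^2/(2g).
Velocity head = V^2/(2g) = 2.74^2 / (2*9.81) = 7.5076 / 19.62 = 0.3827 m.
E = 3.18 + 0.3827 = 3.5627 m.

3.5627


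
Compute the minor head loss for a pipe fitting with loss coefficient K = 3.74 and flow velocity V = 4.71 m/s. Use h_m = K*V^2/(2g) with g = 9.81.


Minor loss formula: h_m = K * V^2/(2g).
V^2 = 4.71^2 = 22.1841.
V^2/(2g) = 22.1841 / 19.62 = 1.1307 m.
h_m = 3.74 * 1.1307 = 4.2288 m.

4.2288


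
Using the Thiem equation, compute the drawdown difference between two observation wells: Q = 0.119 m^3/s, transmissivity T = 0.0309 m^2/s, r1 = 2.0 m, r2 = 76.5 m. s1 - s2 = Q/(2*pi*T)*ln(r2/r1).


Thiem equation: s1 - s2 = Q/(2*pi*T) * ln(r2/r1).
ln(r2/r1) = ln(76.5/2.0) = 3.6441.
Q/(2*pi*T) = 0.119 / (2*pi*0.0309) = 0.119 / 0.1942 = 0.6129.
s1 - s2 = 0.6129 * 3.6441 = 2.2336 m.

2.2336


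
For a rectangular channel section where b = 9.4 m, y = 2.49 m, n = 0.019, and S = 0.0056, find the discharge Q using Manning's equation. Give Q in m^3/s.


For a rectangular channel, the cross-sectional area A = b * y = 9.4 * 2.49 = 23.41 m^2.
The wetted perimeter P = b + 2y = 9.4 + 2*2.49 = 14.38 m.
Hydraulic radius R = A/P = 23.41/14.38 = 1.6277 m.
Velocity V = (1/n)*R^(2/3)*S^(1/2) = (1/0.019)*1.6277^(2/3)*0.0056^(1/2) = 5.4499 m/s.
Discharge Q = A * V = 23.41 * 5.4499 = 127.56 m^3/s.

127.56


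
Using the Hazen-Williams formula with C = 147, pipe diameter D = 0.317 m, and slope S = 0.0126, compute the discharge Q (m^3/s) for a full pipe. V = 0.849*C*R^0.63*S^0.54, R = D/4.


For a full circular pipe, R = D/4 = 0.317/4 = 0.0793 m.
V = 0.849 * 147 * 0.0793^0.63 * 0.0126^0.54
  = 0.849 * 147 * 0.202474 * 0.094232
  = 2.3812 m/s.
Pipe area A = pi*D^2/4 = pi*0.317^2/4 = 0.0789 m^2.
Q = A * V = 0.0789 * 2.3812 = 0.1879 m^3/s.

0.1879


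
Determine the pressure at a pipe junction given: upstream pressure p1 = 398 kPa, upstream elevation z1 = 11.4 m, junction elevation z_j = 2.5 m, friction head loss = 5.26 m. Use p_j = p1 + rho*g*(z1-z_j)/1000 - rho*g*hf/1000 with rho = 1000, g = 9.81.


Junction pressure: p_j = p1 + rho*g*(z1 - z_j)/1000 - rho*g*hf/1000.
Elevation term = 1000*9.81*(11.4 - 2.5)/1000 = 87.309 kPa.
Friction term = 1000*9.81*5.26/1000 = 51.601 kPa.
p_j = 398 + 87.309 - 51.601 = 433.71 kPa.

433.71


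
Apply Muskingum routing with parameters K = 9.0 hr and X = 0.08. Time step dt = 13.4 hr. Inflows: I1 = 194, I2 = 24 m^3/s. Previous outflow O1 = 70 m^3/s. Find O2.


Muskingum coefficients:
denom = 2*K*(1-X) + dt = 2*9.0*(1-0.08) + 13.4 = 29.96.
C0 = (dt - 2*K*X)/denom = (13.4 - 2*9.0*0.08)/29.96 = 0.3992.
C1 = (dt + 2*K*X)/denom = (13.4 + 2*9.0*0.08)/29.96 = 0.4953.
C2 = (2*K*(1-X) - dt)/denom = 0.1055.
O2 = C0*I2 + C1*I1 + C2*O1
   = 0.3992*24 + 0.4953*194 + 0.1055*70
   = 113.06 m^3/s.

113.06


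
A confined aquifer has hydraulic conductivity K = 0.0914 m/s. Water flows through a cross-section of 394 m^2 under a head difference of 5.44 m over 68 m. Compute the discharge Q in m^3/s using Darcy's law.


Darcy's law: Q = K * A * i, where i = dh/L.
Hydraulic gradient i = 5.44 / 68 = 0.08.
Q = 0.0914 * 394 * 0.08
  = 2.8809 m^3/s.

2.8809


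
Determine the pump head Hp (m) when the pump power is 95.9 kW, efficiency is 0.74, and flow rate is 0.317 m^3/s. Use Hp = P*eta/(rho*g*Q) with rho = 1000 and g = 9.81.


Pump head formula: Hp = P * eta / (rho * g * Q).
Numerator: P * eta = 95.9 * 1000 * 0.74 = 70966.0 W.
Denominator: rho * g * Q = 1000 * 9.81 * 0.317 = 3109.77.
Hp = 70966.0 / 3109.77 = 22.82 m.

22.82


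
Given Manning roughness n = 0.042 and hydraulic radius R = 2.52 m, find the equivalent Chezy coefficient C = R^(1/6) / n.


The Chezy coefficient relates to Manning's n through C = R^(1/6) / n.
R^(1/6) = 2.52^(1/6) = 1.166541.
C = 1.166541 / 0.042 = 27.77 m^(1/2)/s.

27.77


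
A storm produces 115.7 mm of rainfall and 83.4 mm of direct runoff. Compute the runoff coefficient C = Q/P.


The runoff coefficient C = runoff depth / rainfall depth.
C = 83.4 / 115.7
  = 0.7208.

0.7208


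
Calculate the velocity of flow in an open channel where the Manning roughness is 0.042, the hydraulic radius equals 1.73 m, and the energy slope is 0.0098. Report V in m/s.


Manning's equation gives V = (1/n) * R^(2/3) * S^(1/2).
First, compute R^(2/3) = 1.73^(2/3) = 1.4411.
Next, S^(1/2) = 0.0098^(1/2) = 0.098995.
Then 1/n = 1/0.042 = 23.81.
V = 23.81 * 1.4411 * 0.098995 = 3.3967 m/s.

3.3967


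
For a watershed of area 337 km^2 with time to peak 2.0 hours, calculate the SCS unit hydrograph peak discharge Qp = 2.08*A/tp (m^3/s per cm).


SCS formula: Qp = 2.08 * A / tp.
Qp = 2.08 * 337 / 2.0
   = 700.96 / 2.0
   = 350.48 m^3/s per cm.

350.48


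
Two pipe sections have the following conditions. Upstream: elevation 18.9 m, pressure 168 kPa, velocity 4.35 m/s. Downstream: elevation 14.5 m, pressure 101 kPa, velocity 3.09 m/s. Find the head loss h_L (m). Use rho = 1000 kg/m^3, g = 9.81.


Total head at each section: H = z + p/(rho*g) + V^2/(2g).
H1 = 18.9 + 168*1000/(1000*9.81) + 4.35^2/(2*9.81)
   = 18.9 + 17.125 + 0.9644
   = 36.99 m.
H2 = 14.5 + 101*1000/(1000*9.81) + 3.09^2/(2*9.81)
   = 14.5 + 10.296 + 0.4867
   = 25.282 m.
h_L = H1 - H2 = 36.99 - 25.282 = 11.708 m.

11.708


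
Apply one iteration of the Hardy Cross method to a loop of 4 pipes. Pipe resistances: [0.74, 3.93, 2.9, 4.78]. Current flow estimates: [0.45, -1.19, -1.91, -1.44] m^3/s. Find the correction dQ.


Numerator terms (r*Q*|Q|): 0.74*0.45*|0.45| = 0.1499; 3.93*-1.19*|-1.19| = -5.5653; 2.9*-1.91*|-1.91| = -10.5795; 4.78*-1.44*|-1.44| = -9.9118.
Sum of numerator = -25.9067.
Denominator terms (r*|Q|): 0.74*|0.45| = 0.333; 3.93*|-1.19| = 4.6767; 2.9*|-1.91| = 5.539; 4.78*|-1.44| = 6.8832.
2 * sum of denominator = 2 * 17.4319 = 34.8638.
dQ = --25.9067 / 34.8638 = 0.7431 m^3/s.

0.7431


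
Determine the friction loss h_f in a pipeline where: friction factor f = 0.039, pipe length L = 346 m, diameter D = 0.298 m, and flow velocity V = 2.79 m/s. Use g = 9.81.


Darcy-Weisbach equation: h_f = f * (L/D) * V^2/(2g).
f * L/D = 0.039 * 346/0.298 = 45.2819.
V^2/(2g) = 2.79^2 / (2*9.81) = 7.7841 / 19.62 = 0.3967 m.
h_f = 45.2819 * 0.3967 = 17.965 m.

17.965


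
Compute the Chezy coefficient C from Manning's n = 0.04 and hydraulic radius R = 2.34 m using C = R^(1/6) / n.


The Chezy coefficient relates to Manning's n through C = R^(1/6) / n.
R^(1/6) = 2.34^(1/6) = 1.152222.
C = 1.152222 / 0.04 = 28.81 m^(1/2)/s.

28.81


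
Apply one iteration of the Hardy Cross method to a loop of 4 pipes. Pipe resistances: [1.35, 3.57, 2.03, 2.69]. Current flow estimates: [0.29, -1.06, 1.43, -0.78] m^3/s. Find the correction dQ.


Numerator terms (r*Q*|Q|): 1.35*0.29*|0.29| = 0.1135; 3.57*-1.06*|-1.06| = -4.0113; 2.03*1.43*|1.43| = 4.1511; 2.69*-0.78*|-0.78| = -1.6366.
Sum of numerator = -1.3832.
Denominator terms (r*|Q|): 1.35*|0.29| = 0.3915; 3.57*|-1.06| = 3.7842; 2.03*|1.43| = 2.9029; 2.69*|-0.78| = 2.0982.
2 * sum of denominator = 2 * 9.1768 = 18.3536.
dQ = --1.3832 / 18.3536 = 0.0754 m^3/s.

0.0754


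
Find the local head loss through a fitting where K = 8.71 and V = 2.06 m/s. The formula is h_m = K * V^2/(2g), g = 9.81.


Minor loss formula: h_m = K * V^2/(2g).
V^2 = 2.06^2 = 4.2436.
V^2/(2g) = 4.2436 / 19.62 = 0.2163 m.
h_m = 8.71 * 0.2163 = 1.8839 m.

1.8839


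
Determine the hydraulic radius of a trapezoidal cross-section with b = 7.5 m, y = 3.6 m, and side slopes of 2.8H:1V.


For a trapezoidal section with side slope z:
A = (b + z*y)*y = (7.5 + 2.8*3.6)*3.6 = 63.288 m^2.
P = b + 2*y*sqrt(1 + z^2) = 7.5 + 2*3.6*sqrt(1 + 2.8^2) = 28.907 m.
R = A/P = 63.288 / 28.907 = 2.1894 m.

2.1894


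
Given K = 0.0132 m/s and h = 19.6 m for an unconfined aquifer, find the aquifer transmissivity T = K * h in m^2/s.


Transmissivity is defined as T = K * h.
T = 0.0132 * 19.6
  = 0.2587 m^2/s.

0.2587


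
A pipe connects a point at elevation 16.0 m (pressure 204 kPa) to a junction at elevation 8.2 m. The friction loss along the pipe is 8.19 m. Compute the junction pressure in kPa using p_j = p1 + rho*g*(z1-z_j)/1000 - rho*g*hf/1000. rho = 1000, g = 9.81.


Junction pressure: p_j = p1 + rho*g*(z1 - z_j)/1000 - rho*g*hf/1000.
Elevation term = 1000*9.81*(16.0 - 8.2)/1000 = 76.518 kPa.
Friction term = 1000*9.81*8.19/1000 = 80.344 kPa.
p_j = 204 + 76.518 - 80.344 = 200.17 kPa.

200.17


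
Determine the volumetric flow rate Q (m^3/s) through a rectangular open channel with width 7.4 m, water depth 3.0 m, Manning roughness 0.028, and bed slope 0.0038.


For a rectangular channel, the cross-sectional area A = b * y = 7.4 * 3.0 = 22.2 m^2.
The wetted perimeter P = b + 2y = 7.4 + 2*3.0 = 13.4 m.
Hydraulic radius R = A/P = 22.2/13.4 = 1.6567 m.
Velocity V = (1/n)*R^(2/3)*S^(1/2) = (1/0.028)*1.6567^(2/3)*0.0038^(1/2) = 3.0825 m/s.
Discharge Q = A * V = 22.2 * 3.0825 = 68.431 m^3/s.

68.431


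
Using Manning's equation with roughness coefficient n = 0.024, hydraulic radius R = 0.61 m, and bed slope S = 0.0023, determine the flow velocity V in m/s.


Manning's equation gives V = (1/n) * R^(2/3) * S^(1/2).
First, compute R^(2/3) = 0.61^(2/3) = 0.7193.
Next, S^(1/2) = 0.0023^(1/2) = 0.047958.
Then 1/n = 1/0.024 = 41.67.
V = 41.67 * 0.7193 * 0.047958 = 1.4373 m/s.

1.4373


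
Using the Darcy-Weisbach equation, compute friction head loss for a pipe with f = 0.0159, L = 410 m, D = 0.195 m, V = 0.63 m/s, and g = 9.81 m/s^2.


Darcy-Weisbach equation: h_f = f * (L/D) * V^2/(2g).
f * L/D = 0.0159 * 410/0.195 = 33.4308.
V^2/(2g) = 0.63^2 / (2*9.81) = 0.3969 / 19.62 = 0.0202 m.
h_f = 33.4308 * 0.0202 = 0.676 m.

0.676


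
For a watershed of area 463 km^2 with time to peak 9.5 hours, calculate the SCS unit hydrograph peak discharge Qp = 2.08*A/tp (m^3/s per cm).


SCS formula: Qp = 2.08 * A / tp.
Qp = 2.08 * 463 / 9.5
   = 963.04 / 9.5
   = 101.37 m^3/s per cm.

101.37


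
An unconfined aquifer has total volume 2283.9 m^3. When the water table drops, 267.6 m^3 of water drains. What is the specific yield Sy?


Specific yield Sy = Volume drained / Total volume.
Sy = 267.6 / 2283.9
   = 0.1172.

0.1172


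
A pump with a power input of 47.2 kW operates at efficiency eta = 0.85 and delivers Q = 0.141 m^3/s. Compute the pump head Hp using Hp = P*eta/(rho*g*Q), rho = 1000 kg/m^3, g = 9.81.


Pump head formula: Hp = P * eta / (rho * g * Q).
Numerator: P * eta = 47.2 * 1000 * 0.85 = 40120.0 W.
Denominator: rho * g * Q = 1000 * 9.81 * 0.141 = 1383.21.
Hp = 40120.0 / 1383.21 = 29.0 m.

29.0


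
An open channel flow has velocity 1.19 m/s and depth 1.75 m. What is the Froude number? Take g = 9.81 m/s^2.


The Froude number is defined as Fr = V / sqrt(g*y).
g*y = 9.81 * 1.75 = 17.1675.
sqrt(g*y) = sqrt(17.1675) = 4.1434.
Fr = 1.19 / 4.1434 = 0.2872.

0.2872


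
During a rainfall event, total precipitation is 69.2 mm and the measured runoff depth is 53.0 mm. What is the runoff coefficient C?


The runoff coefficient C = runoff depth / rainfall depth.
C = 53.0 / 69.2
  = 0.7659.

0.7659
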